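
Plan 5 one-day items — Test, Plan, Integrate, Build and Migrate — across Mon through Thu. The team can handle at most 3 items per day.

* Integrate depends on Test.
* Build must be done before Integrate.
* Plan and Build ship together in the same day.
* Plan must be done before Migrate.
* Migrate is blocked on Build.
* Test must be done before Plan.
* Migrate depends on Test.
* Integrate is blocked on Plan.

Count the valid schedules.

Splitting on Test: it can be Mon (5), Tue (1). Listing each branch's schedules as (Plan, Integrate, Build, Migrate):
Test=Mon: (Tue,Wed,Tue,Wed) (Tue,Wed,Tue,Thu) (Tue,Thu,Tue,Wed) (Tue,Thu,Tue,Thu) (Wed,Thu,Wed,Thu) — 5.
Test=Tue: (Wed,Thu,Wed,Thu) — 1.
Summing: 5 + 1 = 6.

6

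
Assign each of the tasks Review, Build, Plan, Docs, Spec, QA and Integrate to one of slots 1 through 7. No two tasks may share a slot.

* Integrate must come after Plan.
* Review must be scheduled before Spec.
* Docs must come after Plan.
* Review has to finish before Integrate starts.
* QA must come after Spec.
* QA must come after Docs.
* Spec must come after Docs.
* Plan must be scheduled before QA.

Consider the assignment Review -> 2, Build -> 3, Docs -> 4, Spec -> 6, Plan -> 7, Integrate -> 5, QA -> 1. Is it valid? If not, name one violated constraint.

Review has to finish before Integrate starts — holds.
Plan must be scheduled before QA — violated.
Integrate must come after Plan — violated.
No two tasks may share a slot — holds.
QA must come after Spec — violated.
Review must be scheduled before Spec — holds.
Docs must come after Plan — violated.
QA must come after Docs — violated.
Spec must come after Docs — holds.

No — it violates: Plan must be scheduled before QA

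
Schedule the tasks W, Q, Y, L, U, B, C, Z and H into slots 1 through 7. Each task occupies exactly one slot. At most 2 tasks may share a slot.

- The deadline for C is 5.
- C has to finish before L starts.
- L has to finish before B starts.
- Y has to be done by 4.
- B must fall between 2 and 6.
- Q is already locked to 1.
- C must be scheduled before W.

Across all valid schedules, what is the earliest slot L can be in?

Precedence pushes L to at least 2; downstream work caps L at 5.
L at 2 is achievable: W=3, B=3, Y=2, Q=1, H=5, Z=4, U=4, L=2, C=1.

2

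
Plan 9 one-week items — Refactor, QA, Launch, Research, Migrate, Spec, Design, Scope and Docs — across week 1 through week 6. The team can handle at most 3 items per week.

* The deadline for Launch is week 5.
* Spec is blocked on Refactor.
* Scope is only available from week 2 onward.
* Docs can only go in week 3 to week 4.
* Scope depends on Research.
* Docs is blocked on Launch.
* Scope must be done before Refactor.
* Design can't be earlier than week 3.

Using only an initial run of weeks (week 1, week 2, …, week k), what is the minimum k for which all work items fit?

The precedence chain requires at least 4 distinct weeks.
With at most 3 per week and 9 work items, at least 3 weeks are needed.
4 works (last occupied week: week 4): for example Launch in week 1, Scope in week 2, Spec in week 4, QA in week 1, Research in week 1, Migrate in week 2, Docs in week 3, Refactor in week 3, Design in week 3.

4 weeks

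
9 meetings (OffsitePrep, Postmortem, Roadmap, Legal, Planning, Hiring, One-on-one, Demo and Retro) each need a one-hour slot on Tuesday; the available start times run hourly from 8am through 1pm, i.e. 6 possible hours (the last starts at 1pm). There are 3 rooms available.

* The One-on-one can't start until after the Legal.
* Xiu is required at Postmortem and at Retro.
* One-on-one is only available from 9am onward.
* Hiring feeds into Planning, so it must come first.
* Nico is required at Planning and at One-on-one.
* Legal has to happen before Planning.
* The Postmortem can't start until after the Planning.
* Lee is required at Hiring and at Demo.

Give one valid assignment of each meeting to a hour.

Hiring=8am, Roadmap=9am, OffsitePrep=8am, Demo=9am, Planning=10am, Retro=10am, Postmortem=11am, One-on-one=9am, Legal=8am

Checking: Hiring(8am) before Planning(10am); Legal(8am) before Planning(10am); Planning(10am) before Postmortem(11am); Legal(8am) before One-on-one(9am); Hiring(8am) != Demo(9am); Planning(10am) != One-on-one(9am); Postmortem(11am) != Retro(10am); One-on-one=9am in [9am,1pm]; max 3 per hour (cap 3).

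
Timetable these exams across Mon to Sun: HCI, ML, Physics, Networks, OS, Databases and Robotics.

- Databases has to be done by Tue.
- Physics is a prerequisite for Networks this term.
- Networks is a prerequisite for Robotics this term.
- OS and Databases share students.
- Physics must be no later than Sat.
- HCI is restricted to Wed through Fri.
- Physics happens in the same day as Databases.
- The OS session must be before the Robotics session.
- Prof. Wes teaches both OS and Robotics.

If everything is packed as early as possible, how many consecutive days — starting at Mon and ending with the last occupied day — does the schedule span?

The precedence chain requires at least 3 distinct days.
3 works (last occupied day: Wed): for example Robotics -> Wed, OS -> Tue, Networks -> Tue, Databases -> Mon, Physics -> Mon, HCI -> Wed, ML -> Mon.

3 days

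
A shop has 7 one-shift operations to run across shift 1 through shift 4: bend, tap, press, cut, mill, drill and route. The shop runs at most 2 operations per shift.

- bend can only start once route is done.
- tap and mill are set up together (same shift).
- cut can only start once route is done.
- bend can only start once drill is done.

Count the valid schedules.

52

Splitting on bend: it can be shift 2 (6), shift 3 (16), shift 4 (30). Listing each branch's schedules as (tap, press, cut, mill, drill, route) by shift number:
bend=shift 2: (3,2,4,3,1,1) (3,4,2,3,1,1) (3,4,4,3,1,1) (4,2,3,4,1,1) (4,3,2,4,1,1) (4,3,3,4,1,1) — 6.
bend=shift 3: (1,3,4,1,2,2) (1,4,3,1,2,2) (1,4,4,1,2,2) (2,3,4,2,1,1) (2,4,3,2,1,1) (2,4,4,2,1,1) (4,1,2,4,2,1) (4,1,3,4,1,2) (4,1,3,4,2,1) (4,1,3,4,2,2) (4,2,2,4,1,1) (4,2,3,4,1,1) (4,2,3,4,1,2) (4,2,3,4,2,1) (4,3,2,4,1,1) (4,3,2,4,2,1) — 16.
bend=shift 4: (1,2,3,1,3,2) (1,2,4,1,2,3) (1,2,4,1,3,2) (1,2,4,1,3,3) (1,3,3,1,2,2) (1,3,4,1,2,2) (1,3,4,1,2,3) (1,3,4,1,3,2) (1,4,3,1,2,2) (1,4,3,1,3,2) (2,1,3,2,3,1) (2,1,4,2,1,3) (2,1,4,2,3,1) (2,1,4,2,3,3) (2,3,3,2,1,1) (2,3,4,2,1,1) (2,3,4,2,1,3) (2,3,4,2,3,1) (2,4,3,2,1,1) (2,4,3,2,3,1) (3,1,2,3,2,1) (3,1,4,3,1,2) (3,1,4,3,2,1) (3,1,4,3,2,2) (3,2,2,3,1,1) (3,2,4,3,1,1) (3,2,4,3,1,2) (3,2,4,3,2,1) (3,4,2,3,1,1) (3,4,2,3,2,1) — 30.
Summing: 6 + 16 + 30 = 52.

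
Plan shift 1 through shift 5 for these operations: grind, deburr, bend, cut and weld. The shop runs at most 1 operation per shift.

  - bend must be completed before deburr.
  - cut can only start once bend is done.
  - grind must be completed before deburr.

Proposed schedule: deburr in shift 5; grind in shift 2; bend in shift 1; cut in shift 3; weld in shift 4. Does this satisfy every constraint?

grind must be completed before deburr — holds.
bend must be completed before deburr — holds.
The shop runs at most 1 operation per shift — holds.
cut can only start once bend is done — holds.

Yes, all constraints hold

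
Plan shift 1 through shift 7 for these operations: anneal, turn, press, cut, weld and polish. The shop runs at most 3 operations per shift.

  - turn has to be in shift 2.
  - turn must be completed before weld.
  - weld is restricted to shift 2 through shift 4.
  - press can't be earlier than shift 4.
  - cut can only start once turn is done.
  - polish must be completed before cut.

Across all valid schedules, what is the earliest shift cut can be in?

Precedence pushes cut to at least shift 3.
cut at shift 3 is achievable: weld=shift 3, press=shift 4, turn=shift 2, cut=shift 3, polish=shift 1, anneal=shift 1.

shift 3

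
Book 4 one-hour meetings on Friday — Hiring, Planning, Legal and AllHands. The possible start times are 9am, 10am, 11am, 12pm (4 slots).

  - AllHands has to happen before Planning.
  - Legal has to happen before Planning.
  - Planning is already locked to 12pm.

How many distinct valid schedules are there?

36

Splitting on Hiring: it can be 9am (9), 10am (9), 11am (9), 12pm (9). Listing each branch's schedules as (Planning, Legal, AllHands):
Hiring=9am: (12pm,9am,9am) (12pm,9am,10am) (12pm,9am,11am) (12pm,10am,9am) (12pm,10am,10am) (12pm,10am,11am) (12pm,11am,9am) (12pm,11am,10am) (12pm,11am,11am) — 9.
Hiring=10am: (12pm,9am,9am) (12pm,9am,10am) (12pm,9am,11am) (12pm,10am,9am) (12pm,10am,10am) (12pm,10am,11am) (12pm,11am,9am) (12pm,11am,10am) (12pm,11am,11am) — 9.
Hiring=11am: (12pm,9am,9am) (12pm,9am,10am) (12pm,9am,11am) (12pm,10am,9am) (12pm,10am,10am) (12pm,10am,11am) (12pm,11am,9am) (12pm,11am,10am) (12pm,11am,11am) — 9.
Hiring=12pm: (12pm,9am,9am) (12pm,9am,10am) (12pm,9am,11am) (12pm,10am,9am) (12pm,10am,10am) (12pm,10am,11am) (12pm,11am,9am) (12pm,11am,10am) (12pm,11am,11am) — 9.
Summing: 9 + 9 + 9 + 9 = 36.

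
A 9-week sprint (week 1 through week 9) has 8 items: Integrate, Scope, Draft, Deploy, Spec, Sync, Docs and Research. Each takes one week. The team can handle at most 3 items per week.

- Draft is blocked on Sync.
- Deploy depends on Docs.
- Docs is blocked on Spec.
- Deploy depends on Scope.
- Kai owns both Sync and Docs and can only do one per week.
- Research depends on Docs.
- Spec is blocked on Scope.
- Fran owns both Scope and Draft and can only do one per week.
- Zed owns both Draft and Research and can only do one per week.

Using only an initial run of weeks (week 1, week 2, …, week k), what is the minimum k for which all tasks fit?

4

The precedence chain requires at least 4 distinct weeks.
With at most 3 per week and 8 tasks, at least 3 weeks are needed.
4 works (last occupied week: week 4): for example Integrate -> week 1, Sync -> week 1, Docs -> week 3, Spec -> week 2, Deploy -> week 4, Draft -> week 2, Scope -> week 1, Research -> week 4.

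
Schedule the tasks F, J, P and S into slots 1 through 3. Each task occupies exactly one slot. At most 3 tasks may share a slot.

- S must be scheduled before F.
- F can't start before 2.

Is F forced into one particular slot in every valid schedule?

F can be 2 (e.g. S=1, P=1, F=2, J=1) or 3 (e.g. P=1; F=3; J=1; S=1).

No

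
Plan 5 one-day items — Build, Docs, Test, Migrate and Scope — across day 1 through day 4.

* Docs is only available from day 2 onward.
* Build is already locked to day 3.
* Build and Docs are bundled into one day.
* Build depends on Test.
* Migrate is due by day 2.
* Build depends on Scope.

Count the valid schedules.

Splitting on Test: it can be day 1 (4), day 2 (4). Listing each branch's schedules as (Build, Docs, Migrate, Scope) by day number:
Test=day 1: (3,3,1,1) (3,3,1,2) (3,3,2,1) (3,3,2,2) — 4.
Test=day 2: (3,3,1,1) (3,3,1,2) (3,3,2,1) (3,3,2,2) — 4.
Summing: 4 + 4 = 8.

8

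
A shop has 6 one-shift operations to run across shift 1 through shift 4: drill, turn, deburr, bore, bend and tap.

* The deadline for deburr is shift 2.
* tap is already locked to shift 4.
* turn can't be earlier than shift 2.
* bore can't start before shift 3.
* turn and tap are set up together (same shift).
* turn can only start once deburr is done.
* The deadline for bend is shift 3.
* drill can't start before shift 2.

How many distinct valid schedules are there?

Splitting on drill: it can be shift 2 (12), shift 3 (12), shift 4 (12). Listing each branch's schedules as (turn, deburr, bore, bend, tap) by shift number:
drill=shift 2: (4,1,3,1,4) (4,1,3,2,4) (4,1,3,3,4) (4,1,4,1,4) (4,1,4,2,4) (4,1,4,3,4) (4,2,3,1,4) (4,2,3,2,4) (4,2,3,3,4) (4,2,4,1,4) (4,2,4,2,4) (4,2,4,3,4) — 12.
drill=shift 3: (4,1,3,1,4) (4,1,3,2,4) (4,1,3,3,4) (4,1,4,1,4) (4,1,4,2,4) (4,1,4,3,4) (4,2,3,1,4) (4,2,3,2,4) (4,2,3,3,4) (4,2,4,1,4) (4,2,4,2,4) (4,2,4,3,4) — 12.
drill=shift 4: (4,1,3,1,4) (4,1,3,2,4) (4,1,3,3,4) (4,1,4,1,4) (4,1,4,2,4) (4,1,4,3,4) (4,2,3,1,4) (4,2,3,2,4) (4,2,3,3,4) (4,2,4,1,4) (4,2,4,2,4) (4,2,4,3,4) — 12.
Summing: 12 + 12 + 12 = 36.

36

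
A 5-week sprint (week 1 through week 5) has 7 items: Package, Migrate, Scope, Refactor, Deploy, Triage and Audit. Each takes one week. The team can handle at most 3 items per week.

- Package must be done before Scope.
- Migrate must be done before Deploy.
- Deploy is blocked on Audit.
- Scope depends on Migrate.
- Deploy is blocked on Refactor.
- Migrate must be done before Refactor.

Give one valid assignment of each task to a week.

Deploy -> week 3, Migrate -> week 1, Refactor -> week 2, Package -> week 1, Scope -> week 2, Audit -> week 1, Triage -> week 2

Checking: Audit(week 1) before Deploy(week 3); Refactor(week 2) before Deploy(week 3); Migrate(week 1) before Deploy(week 3); Package(week 1) before Scope(week 2); Migrate(week 1) before Scope(week 2); Migrate(week 1) before Refactor(week 2); max 3 per week (cap 3).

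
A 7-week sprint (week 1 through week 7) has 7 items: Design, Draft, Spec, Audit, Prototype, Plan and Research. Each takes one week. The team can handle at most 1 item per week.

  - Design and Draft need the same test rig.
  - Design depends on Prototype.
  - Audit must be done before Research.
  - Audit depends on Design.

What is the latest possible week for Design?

Precedence pushes Design to at least week 2; downstream work caps Design at week 5.
Design at week 5 is achievable: Research in week 7; Spec in week 3; Draft in week 2; Plan in week 4; Design in week 5; Audit in week 6; Prototype in week 1.

week 5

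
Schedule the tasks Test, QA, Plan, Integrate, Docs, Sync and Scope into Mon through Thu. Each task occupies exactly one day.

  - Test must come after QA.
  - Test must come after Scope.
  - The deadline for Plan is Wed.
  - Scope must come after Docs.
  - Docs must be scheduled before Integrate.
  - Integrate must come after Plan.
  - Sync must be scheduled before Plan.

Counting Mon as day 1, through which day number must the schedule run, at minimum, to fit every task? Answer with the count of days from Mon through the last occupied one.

The precedence chain requires at least 3 distinct days.
3 works (last occupied day: Wed): for example QA -> Mon; Plan -> Tue; Test -> Wed; Docs -> Mon; Integrate -> Wed; Sync -> Mon; Scope -> Tue.

3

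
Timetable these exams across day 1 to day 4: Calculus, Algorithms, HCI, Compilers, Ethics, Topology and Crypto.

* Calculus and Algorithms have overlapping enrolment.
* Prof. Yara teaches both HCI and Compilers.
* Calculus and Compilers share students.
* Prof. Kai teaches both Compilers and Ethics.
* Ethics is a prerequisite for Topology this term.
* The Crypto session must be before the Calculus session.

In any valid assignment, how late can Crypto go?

day 3

Downstream work caps Crypto at day 3.
Crypto at day 3 is achievable: Compilers -> day 2, Calculus -> day 4, Topology -> day 2, Algorithms -> day 1, Ethics -> day 1, HCI -> day 1, Crypto -> day 3.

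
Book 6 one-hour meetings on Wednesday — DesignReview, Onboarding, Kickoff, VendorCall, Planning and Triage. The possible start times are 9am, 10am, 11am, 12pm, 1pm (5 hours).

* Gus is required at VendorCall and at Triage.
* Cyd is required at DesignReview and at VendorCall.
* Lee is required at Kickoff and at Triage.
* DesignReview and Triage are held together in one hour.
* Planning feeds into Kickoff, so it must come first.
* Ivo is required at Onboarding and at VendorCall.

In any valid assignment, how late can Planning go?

Downstream work caps Planning at 12pm.
Planning at 12pm is achievable: Planning=12pm, Onboarding=9am, Kickoff=1pm, Triage=9am, VendorCall=10am, DesignReview=9am.

12pm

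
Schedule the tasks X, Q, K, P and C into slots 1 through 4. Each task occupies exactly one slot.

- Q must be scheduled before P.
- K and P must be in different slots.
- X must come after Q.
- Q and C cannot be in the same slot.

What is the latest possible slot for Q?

Downstream work caps Q at 3.
Q at 3 is achievable: P -> 4; Q -> 3; C -> 1; K -> 1; X -> 4.

3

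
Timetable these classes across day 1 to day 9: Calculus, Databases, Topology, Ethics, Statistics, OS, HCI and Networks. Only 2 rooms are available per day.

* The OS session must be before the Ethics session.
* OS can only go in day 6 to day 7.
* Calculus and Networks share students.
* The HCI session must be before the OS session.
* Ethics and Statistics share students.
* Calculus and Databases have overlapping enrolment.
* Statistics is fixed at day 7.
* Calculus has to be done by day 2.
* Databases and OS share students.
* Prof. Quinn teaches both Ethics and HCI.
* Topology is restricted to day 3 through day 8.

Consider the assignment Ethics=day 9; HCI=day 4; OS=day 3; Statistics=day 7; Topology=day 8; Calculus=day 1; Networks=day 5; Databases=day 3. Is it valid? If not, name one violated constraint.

No. OS can only go in day 6 to day 7 is not satisfied.

The OS session must be before the Ethics session — holds.
Ethics and Statistics share students — holds.
OS can only go in day 6 to day 7 — violated.
Calculus has to be done by day 2 — holds.
Prof. Quinn teaches both Ethics and HCI — holds.
Calculus and Networks share students — holds.
Statistics is fixed at day 7 — holds.
Only 2 rooms are available per day — holds.
Topology is restricted to day 3 through day 8 — holds.
Databases and OS share students — violated.
The HCI session must be before the OS session — violated.
Calculus and Databases have overlapping enrolment — holds.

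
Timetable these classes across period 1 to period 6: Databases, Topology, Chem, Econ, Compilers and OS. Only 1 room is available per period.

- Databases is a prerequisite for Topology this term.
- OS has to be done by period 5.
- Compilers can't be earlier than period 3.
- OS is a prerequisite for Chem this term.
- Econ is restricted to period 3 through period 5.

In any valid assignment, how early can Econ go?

period 3

Econ is available from period 3; Econ's own window allows nothing later than period 5.
Econ at period 3 is achievable: Chem in period 6, OS in period 1, Compilers in period 4, Databases in period 2, Topology in period 5, Econ in period 3.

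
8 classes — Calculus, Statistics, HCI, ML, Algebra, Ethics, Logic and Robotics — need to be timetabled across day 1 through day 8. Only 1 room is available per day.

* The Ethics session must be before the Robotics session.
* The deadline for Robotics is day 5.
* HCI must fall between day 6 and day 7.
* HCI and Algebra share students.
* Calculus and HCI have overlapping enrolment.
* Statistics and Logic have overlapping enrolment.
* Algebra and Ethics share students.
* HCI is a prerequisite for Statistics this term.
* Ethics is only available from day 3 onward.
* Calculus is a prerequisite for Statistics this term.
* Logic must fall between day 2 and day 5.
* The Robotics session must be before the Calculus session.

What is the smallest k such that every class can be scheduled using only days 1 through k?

The precedence chain requires at least 4 distinct days.
With at most 1 per day and 8 classes, at least 8 days are needed.
Propagating the time windows through the other constraints, Statistics can't land before day 7, so the schedule must run through at least day 7.
8 works (last occupied day: day 8): for example Calculus=day 5; Ethics=day 3; Robotics=day 4; HCI=day 6; Statistics=day 7; Algebra=day 8; Logic=day 2; ML=day 1.

8 days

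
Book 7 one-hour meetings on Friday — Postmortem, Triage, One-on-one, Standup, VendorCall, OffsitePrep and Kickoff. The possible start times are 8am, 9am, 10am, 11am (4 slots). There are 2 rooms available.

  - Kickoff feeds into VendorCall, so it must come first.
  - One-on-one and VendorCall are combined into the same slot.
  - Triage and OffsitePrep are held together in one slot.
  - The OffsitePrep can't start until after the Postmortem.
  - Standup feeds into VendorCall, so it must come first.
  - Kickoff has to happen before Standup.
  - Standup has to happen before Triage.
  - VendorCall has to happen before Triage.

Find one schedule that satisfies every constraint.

Standup in 9am; Postmortem in 8am; Kickoff in 8am; One-on-one in 10am; Triage in 11am; VendorCall in 10am; OffsitePrep in 11am

Checking: Standup(9am) before VendorCall(10am); Postmortem(8am) before OffsitePrep(11am); Kickoff(8am) before VendorCall(10am); Standup(9am) before Triage(11am); Kickoff(8am) before Standup(9am); VendorCall(10am) before Triage(11am); Triage = OffsitePrep = 11am; One-on-one = VendorCall = 10am; max 2 per slot (cap 2).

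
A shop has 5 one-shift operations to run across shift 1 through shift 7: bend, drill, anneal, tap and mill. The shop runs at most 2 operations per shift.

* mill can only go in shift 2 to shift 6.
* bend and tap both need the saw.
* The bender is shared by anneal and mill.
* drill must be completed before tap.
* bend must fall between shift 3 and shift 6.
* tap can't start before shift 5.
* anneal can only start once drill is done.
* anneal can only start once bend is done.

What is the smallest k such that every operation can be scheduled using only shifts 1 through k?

5 shifts

The precedence chain requires at least 2 distinct shifts.
With at most 2 per shift and 5 operations, at least 3 shifts are needed.
tap can't be placed before shift 5, so the schedule must run through at least shift 5.
5 works (last occupied shift: shift 5): for example bend -> shift 3, anneal -> shift 4, mill -> shift 2, drill -> shift 1, tap -> shift 5.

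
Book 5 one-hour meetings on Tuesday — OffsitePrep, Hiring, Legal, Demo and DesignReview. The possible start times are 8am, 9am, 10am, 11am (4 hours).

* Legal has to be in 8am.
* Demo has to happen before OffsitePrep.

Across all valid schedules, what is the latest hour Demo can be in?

Downstream work caps Demo at 10am.
Demo at 10am is achievable: Demo -> 10am; Hiring -> 8am; DesignReview -> 8am; Legal -> 8am; OffsitePrep -> 11am.

10am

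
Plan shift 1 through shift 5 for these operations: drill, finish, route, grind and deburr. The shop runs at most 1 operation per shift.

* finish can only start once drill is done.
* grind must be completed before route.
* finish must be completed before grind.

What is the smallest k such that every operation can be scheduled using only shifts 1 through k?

The precedence chain requires at least 4 distinct shifts.
With at most 1 per shift and 5 operations, at least 5 shifts are needed.
5 works (last occupied shift: shift 5): for example route -> shift 4, deburr -> shift 5, drill -> shift 1, grind -> shift 3, finish -> shift 2.

5 shifts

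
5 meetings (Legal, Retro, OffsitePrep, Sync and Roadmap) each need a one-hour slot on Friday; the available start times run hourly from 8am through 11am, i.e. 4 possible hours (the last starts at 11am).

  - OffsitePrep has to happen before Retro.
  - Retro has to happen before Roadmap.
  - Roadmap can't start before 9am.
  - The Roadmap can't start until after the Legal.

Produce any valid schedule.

Roadmap -> 10am, OffsitePrep -> 8am, Legal -> 8am, Retro -> 9am, Sync -> 8am

Checking: OffsitePrep(8am) before Retro(9am); Legal(8am) before Roadmap(10am); Retro(9am) before Roadmap(10am); Roadmap=10am in [9am,11am].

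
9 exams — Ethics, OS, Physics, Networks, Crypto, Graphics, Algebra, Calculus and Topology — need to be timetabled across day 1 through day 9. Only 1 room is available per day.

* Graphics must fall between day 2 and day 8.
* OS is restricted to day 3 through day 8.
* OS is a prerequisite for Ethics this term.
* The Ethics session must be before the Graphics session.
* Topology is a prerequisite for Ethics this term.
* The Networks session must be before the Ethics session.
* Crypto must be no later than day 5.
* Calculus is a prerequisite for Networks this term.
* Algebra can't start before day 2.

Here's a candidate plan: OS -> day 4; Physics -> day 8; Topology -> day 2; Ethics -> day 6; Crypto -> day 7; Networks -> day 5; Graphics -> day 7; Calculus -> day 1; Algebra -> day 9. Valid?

OS is a prerequisite for Ethics this term — holds.
Algebra can't start before day 2 — holds.
Crypto must be no later than day 5 — violated.
The Networks session must be before the Ethics session — holds.
OS is restricted to day 3 through day 8 — holds.
Only 1 room is available per day — violated.
Topology is a prerequisite for Ethics this term — holds.
Graphics must fall between day 2 and day 8 — holds.
The Ethics session must be before the Graphics session — holds.
Calculus is a prerequisite for Networks this term — holds.

Invalid. Crypto must be no later than day 5.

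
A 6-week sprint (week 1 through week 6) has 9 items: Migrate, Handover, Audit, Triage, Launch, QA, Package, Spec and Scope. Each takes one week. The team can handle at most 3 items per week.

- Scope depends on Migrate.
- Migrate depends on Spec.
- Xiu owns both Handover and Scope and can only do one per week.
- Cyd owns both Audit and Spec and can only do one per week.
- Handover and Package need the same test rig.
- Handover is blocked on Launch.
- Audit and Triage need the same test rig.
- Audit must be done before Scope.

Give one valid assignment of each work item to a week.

Triage in week 1, Package in week 3, Launch in week 1, QA in week 3, Handover in week 2, Spec in week 1, Audit in week 2, Migrate in week 2, Scope in week 3

Checking: Launch(week 1) before Handover(week 2); Spec(week 1) before Migrate(week 2); Migrate(week 2) before Scope(week 3); Audit(week 2) before Scope(week 3); Handover(week 2) != Package(week 3); Audit(week 2) != Triage(week 1); Handover(week 2) != Scope(week 3); Audit(week 2) != Spec(week 1); max 3 per week (cap 3).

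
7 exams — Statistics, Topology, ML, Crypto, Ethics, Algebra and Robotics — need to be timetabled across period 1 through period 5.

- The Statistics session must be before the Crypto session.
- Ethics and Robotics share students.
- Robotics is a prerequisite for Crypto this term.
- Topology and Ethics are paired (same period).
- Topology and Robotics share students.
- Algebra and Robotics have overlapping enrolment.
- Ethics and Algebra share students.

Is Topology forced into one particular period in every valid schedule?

No

Topology can be period 1 (e.g. Robotics -> period 2; Topology -> period 1; Crypto -> period 3; ML -> period 1; Ethics -> period 1; Statistics -> period 1; Algebra -> period 3) or period 2 (e.g. Ethics=period 2, Robotics=period 1, Statistics=period 1, ML=period 1, Algebra=period 3, Topology=period 2, Crypto=period 2).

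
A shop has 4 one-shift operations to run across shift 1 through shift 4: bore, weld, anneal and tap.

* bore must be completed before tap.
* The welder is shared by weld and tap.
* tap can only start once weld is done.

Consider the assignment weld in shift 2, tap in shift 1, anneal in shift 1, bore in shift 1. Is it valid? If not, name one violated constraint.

bore must be completed before tap — violated.
tap can only start once weld is done — violated.
The welder is shared by weld and tap — holds.

No — it violates: tap can only start once weld is done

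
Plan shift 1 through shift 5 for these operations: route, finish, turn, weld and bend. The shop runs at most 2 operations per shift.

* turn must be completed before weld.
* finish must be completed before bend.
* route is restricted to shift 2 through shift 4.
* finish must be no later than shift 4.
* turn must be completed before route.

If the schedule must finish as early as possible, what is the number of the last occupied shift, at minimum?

The precedence chain requires at least 2 distinct shifts.
With at most 2 per shift and 5 operations, at least 3 shifts are needed.
3 works (last occupied shift: shift 3): for example weld=shift 2; bend=shift 3; finish=shift 1; turn=shift 1; route=shift 2.

shift 3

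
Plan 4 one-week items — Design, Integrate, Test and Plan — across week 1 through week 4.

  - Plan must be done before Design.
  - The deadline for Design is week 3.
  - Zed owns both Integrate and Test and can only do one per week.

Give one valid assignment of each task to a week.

Integrate -> week 1; Test -> week 2; Design -> week 2; Plan -> week 1

Checking: Plan(week 1) before Design(week 2); Integrate(week 1) != Test(week 2); Design=week 2 in [week 1,week 3].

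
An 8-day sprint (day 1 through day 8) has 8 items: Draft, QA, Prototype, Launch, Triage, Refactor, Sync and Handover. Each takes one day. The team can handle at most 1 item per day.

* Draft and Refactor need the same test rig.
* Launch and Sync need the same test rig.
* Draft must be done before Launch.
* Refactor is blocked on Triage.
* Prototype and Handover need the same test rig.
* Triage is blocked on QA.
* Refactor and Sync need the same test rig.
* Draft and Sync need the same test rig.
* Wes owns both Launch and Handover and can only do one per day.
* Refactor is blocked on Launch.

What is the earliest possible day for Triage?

Precedence pushes Triage to at least day 2; downstream work caps Triage at day 7.
Triage at day 2 is achievable: Launch -> day 4; Refactor -> day 5; Handover -> day 8; Sync -> day 7; Triage -> day 2; Draft -> day 3; QA -> day 1; Prototype -> day 6.

day 2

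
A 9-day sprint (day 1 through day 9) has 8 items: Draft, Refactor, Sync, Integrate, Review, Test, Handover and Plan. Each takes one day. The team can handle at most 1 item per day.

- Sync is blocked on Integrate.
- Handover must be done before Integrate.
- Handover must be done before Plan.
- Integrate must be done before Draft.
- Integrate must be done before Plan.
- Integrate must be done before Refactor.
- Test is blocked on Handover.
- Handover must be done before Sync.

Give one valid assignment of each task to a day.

Integrate -> day 2; Review -> day 8; Handover -> day 1; Test -> day 7; Draft -> day 5; Refactor -> day 6; Plan -> day 4; Sync -> day 3

Checking: Handover(day 1) before Test(day 7); Handover(day 1) before Integrate(day 2); Integrate(day 2) before Plan(day 4); Handover(day 1) before Sync(day 3); Integrate(day 2) before Refactor(day 6); Integrate(day 2) before Draft(day 5); Integrate(day 2) before Sync(day 3); Handover(day 1) before Plan(day 4); max 1 per day (cap 1).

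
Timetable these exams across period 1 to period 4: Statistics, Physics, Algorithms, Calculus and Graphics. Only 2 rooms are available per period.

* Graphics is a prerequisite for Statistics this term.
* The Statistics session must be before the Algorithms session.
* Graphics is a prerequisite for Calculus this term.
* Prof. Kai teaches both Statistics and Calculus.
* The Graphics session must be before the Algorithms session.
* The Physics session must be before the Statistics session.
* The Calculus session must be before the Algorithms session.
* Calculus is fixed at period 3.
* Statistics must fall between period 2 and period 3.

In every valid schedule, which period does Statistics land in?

period 2

Statistics's window is period 2–period 3.
Calculus is fixed at period 3, and Statistics can't share a period with Calculus.
So Statistics must be period 2.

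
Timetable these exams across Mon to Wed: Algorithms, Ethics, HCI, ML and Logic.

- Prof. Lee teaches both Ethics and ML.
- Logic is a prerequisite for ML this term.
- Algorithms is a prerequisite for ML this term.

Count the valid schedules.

Splitting on Algorithms: it can be Mon (18), Tue (12). Listing each branch's schedules as (Ethics, HCI, ML, Logic):
Algorithms=Mon: (Mon,Mon,Tue,Mon) (Mon,Mon,Wed,Mon) (Mon,Mon,Wed,Tue) (Mon,Tue,Tue,Mon) (Mon,Tue,Wed,Mon) (Mon,Tue,Wed,Tue) (Mon,Wed,Tue,Mon) (Mon,Wed,Wed,Mon) (Mon,Wed,Wed,Tue) (Tue,Mon,Wed,Mon) (Tue,Mon,Wed,Tue) (Tue,Tue,Wed,Mon) (Tue,Tue,Wed,Tue) (Tue,Wed,Wed,Mon) (Tue,Wed,Wed,Tue) (Wed,Mon,Tue,Mon) (Wed,Tue,Tue,Mon) (Wed,Wed,Tue,Mon) — 18.
Algorithms=Tue: (Mon,Mon,Wed,Mon) (Mon,Mon,Wed,Tue) (Mon,Tue,Wed,Mon) (Mon,Tue,Wed,Tue) (Mon,Wed,Wed,Mon) (Mon,Wed,Wed,Tue) (Tue,Mon,Wed,Mon) (Tue,Mon,Wed,Tue) (Tue,Tue,Wed,Mon) (Tue,Tue,Wed,Tue) (Tue,Wed,Wed,Mon) (Tue,Wed,Wed,Tue) — 12.
Summing: 18 + 12 = 30.

30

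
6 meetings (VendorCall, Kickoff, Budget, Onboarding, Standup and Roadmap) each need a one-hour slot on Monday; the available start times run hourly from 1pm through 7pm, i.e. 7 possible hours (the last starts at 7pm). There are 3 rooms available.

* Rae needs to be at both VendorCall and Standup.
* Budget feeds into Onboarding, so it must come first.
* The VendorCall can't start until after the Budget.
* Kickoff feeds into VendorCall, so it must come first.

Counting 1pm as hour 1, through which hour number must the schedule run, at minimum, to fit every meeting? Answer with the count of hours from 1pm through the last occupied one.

2

The precedence chain requires at least 2 distinct hours.
With at most 3 per hour and 6 meetings, at least 2 hours are needed.
2 works (last occupied hour: 2pm): for example Roadmap=2pm, Standup=1pm, Budget=1pm, Kickoff=1pm, Onboarding=2pm, VendorCall=2pm.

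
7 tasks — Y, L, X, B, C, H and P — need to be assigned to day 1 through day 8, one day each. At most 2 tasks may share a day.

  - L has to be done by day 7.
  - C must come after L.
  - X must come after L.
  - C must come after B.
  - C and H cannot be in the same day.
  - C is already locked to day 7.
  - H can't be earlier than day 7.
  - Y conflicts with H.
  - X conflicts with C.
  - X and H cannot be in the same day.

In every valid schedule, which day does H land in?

H's window is day 7–day 8.
C is fixed at day 7, and H can't share a day with C.
So H must be day 8.

day 8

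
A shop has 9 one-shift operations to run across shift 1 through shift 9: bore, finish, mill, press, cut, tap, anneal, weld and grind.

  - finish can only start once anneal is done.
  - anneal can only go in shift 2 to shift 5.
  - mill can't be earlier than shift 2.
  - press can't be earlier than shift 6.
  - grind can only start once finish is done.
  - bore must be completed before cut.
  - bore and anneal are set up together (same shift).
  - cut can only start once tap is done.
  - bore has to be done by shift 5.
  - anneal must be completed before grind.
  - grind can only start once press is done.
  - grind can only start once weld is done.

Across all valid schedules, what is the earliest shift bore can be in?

shift 2

Bore must be in the same shift as anneal, which can't be before shift 2, so bore is at least shift 2; bore's own window allows nothing later than shift 5.
bore at shift 2 is achievable: press in shift 6, cut in shift 3, finish in shift 3, anneal in shift 2, mill in shift 2, bore in shift 2, weld in shift 1, tap in shift 1, grind in shift 7.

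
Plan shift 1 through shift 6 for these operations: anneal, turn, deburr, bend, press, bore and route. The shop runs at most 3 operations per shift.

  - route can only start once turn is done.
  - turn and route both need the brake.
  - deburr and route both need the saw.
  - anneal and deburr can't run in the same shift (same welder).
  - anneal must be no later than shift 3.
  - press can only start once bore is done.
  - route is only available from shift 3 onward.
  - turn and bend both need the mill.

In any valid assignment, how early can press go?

shift 2

Precedence pushes press to at least shift 2.
press at shift 2 is achievable: turn -> shift 1, route -> shift 3, bore -> shift 1, bend -> shift 2, press -> shift 2, deburr -> shift 2, anneal -> shift 1.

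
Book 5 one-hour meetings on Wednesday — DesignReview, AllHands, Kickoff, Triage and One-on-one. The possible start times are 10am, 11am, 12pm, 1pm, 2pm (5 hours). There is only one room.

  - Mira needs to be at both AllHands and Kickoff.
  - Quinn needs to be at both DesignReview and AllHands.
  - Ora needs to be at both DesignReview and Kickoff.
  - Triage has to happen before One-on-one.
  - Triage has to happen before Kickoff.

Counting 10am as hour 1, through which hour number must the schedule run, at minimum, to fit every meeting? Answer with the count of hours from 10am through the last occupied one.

5 hours

The precedence chain requires at least 2 distinct hours.
With at most 1 per hour and 5 meetings, at least 5 hours are needed.
5 works (last occupied hour: 2pm): for example Kickoff in 11am; AllHands in 2pm; Triage in 10am; One-on-one in 12pm; DesignReview in 1pm.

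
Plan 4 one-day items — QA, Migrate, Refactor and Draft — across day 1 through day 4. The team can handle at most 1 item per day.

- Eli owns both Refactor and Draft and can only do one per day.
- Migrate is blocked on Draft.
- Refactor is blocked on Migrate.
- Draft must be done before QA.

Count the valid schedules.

3

Enumerating: QA in day 3; Draft in day 1; Migrate in day 2; Refactor in day 4 | QA=day 4, Migrate=day 2, Refactor=day 3, Draft=day 1 | Refactor in day 4; QA in day 2; Draft in day 1; Migrate in day 3.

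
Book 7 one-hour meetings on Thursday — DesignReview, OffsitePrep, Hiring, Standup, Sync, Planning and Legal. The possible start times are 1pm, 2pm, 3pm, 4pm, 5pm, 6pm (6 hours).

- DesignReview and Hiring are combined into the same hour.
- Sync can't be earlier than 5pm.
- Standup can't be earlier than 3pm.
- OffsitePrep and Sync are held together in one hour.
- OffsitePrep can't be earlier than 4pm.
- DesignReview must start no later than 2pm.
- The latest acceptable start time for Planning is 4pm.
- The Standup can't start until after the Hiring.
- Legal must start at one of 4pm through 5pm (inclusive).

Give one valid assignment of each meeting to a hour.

Hiring=1pm; Standup=3pm; Sync=5pm; Planning=1pm; Legal=4pm; OffsitePrep=5pm; DesignReview=1pm

Checking: Hiring(1pm) before Standup(3pm); OffsitePrep = Sync = 5pm; DesignReview = Hiring = 1pm; DesignReview=1pm in [1pm,2pm]; Legal=4pm in [4pm,5pm]; Standup=3pm in [3pm,6pm]; Sync=5pm in [5pm,6pm]; OffsitePrep=5pm in [4pm,6pm]; Planning=1pm in [1pm,4pm].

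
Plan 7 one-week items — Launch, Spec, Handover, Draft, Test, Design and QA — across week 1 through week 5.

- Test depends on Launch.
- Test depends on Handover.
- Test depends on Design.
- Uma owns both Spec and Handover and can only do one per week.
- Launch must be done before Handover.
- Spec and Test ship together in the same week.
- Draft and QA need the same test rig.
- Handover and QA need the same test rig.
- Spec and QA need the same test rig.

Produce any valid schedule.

Spec=week 3, QA=week 4, Launch=week 1, Handover=week 2, Design=week 1, Test=week 3, Draft=week 1

Checking: Launch(week 1) before Handover(week 2); Handover(week 2) before Test(week 3); Design(week 1) before Test(week 3); Launch(week 1) before Test(week 3); Handover(week 2) != QA(week 4); Spec(week 3) != QA(week 4); Draft(week 1) != QA(week 4); Spec(week 3) != Handover(week 2); Spec = Test = week 3.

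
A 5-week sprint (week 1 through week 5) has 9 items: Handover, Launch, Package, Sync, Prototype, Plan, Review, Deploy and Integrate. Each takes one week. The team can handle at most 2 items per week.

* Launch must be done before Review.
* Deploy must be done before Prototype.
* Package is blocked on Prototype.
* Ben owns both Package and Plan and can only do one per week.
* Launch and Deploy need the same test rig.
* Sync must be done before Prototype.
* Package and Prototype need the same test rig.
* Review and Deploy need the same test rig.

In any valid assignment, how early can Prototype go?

week 2

Precedence pushes Prototype to at least week 2; downstream work caps Prototype at week 4.
Prototype at week 2 is achievable: Package -> week 3; Deploy -> week 1; Review -> week 3; Handover -> week 4; Prototype -> week 2; Sync -> week 1; Integrate -> week 5; Plan -> week 4; Launch -> week 2.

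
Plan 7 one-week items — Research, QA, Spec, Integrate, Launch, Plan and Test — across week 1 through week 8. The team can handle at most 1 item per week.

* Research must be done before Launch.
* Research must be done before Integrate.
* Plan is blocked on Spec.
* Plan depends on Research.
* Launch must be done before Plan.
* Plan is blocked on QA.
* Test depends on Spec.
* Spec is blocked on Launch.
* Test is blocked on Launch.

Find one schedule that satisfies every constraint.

Integrate -> week 7, Spec -> week 3, Research -> week 1, QA -> week 4, Launch -> week 2, Plan -> week 5, Test -> week 6

Checking: Launch(week 2) before Test(week 6); Spec(week 3) before Test(week 6); Launch(week 2) before Plan(week 5); Research(week 1) before Launch(week 2); Launch(week 2) before Spec(week 3); Research(week 1) before Plan(week 5); Research(week 1) before Integrate(week 7); Spec(week 3) before Plan(week 5); QA(week 4) before Plan(week 5); max 1 per week (cap 1).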